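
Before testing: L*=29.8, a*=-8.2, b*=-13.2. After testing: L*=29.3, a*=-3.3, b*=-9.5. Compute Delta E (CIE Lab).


Delta E = 6.16

dL = 29.3 - 29.8 = -0.5
da = -3.3 - (-8.2) = 4.9
db = -9.5 - (-13.2) = 3.7
dE = sqrt((-0.5)^2 + (4.9)^2 + (3.7)^2) = 6.16


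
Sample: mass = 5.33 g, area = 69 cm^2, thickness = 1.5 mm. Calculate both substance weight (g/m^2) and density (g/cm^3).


SW = 5.33 / 69 x 10000 = 772.5 g/m^2
Volume = 69 x 1.5 / 10 = 10.35 cm^3
Density = 5.33 / 10.35 = 0.515 g/cm^3


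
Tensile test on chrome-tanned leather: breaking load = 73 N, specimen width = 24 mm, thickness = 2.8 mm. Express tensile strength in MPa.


Cross-section = 24 x 2.8 = 67.2 mm^2
TS = 73 / 67.2 = 1.09 MPa
(1 N/mm^2 = 1 MPa)


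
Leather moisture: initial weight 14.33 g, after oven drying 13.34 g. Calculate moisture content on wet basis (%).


Moisture = 14.33 - 13.34 = 0.99 g
MC = 0.99 / 14.33 x 100 = 6.9%


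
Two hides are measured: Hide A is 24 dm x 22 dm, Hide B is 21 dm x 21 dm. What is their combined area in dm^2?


Hide A area = 24 x 22 = 528 dm^2
Hide B area = 21 x 21 = 441 dm^2
Total = 528 + 441 = 969 dm^2


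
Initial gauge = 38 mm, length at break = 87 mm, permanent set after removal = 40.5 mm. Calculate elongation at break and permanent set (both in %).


Elongation at break = 128.9%
Permanent set = 6.6%


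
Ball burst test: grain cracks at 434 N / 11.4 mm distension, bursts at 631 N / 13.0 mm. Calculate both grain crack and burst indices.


Crack index = 38.1 N/mm
Burst index = 48.5 N/mm

Crack index = 434 / 11.4 = 38.1 N/mm
Burst index = 631 / 13.0 = 48.5 N/mm


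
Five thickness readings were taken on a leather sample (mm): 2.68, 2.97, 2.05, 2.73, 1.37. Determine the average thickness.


Sum = 2.68 + 2.97 + 2.05 + 2.73 + 1.37 = 11.80
Average = 11.80 / 5 = 2.36 mm


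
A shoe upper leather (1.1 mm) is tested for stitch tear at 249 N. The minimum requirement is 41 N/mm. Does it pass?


STS = 226.4 N/mm
Passes: Yes

STS = 249 / 1.1 = 226.4 N/mm
Minimum required: 41 N/mm
Passes: Yes


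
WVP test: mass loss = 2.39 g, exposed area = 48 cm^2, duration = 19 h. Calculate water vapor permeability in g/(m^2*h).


26.21 g/(m^2*h)

WVP = mass_loss / (area x time) x 10000
WVP = 2.39 / (48 x 19) x 10000
WVP = 2.39 / 912 x 10000 = 26.21 g/(m^2*h)


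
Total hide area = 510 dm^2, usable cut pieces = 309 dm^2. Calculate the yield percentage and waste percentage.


Yield = 309 / 510 x 100 = 60.6%
Waste = 510 - 309 = 201 dm^2
Waste% = 100 - 60.6 = 39.4%


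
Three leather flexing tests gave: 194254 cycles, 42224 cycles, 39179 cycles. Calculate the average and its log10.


Average = 91886 cycles
log10 = 4.96


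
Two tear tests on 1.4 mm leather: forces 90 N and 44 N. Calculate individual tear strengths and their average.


Tear 1 = 64.3 N/mm
Tear 2 = 31.4 N/mm
Average = 47.9 N/mm


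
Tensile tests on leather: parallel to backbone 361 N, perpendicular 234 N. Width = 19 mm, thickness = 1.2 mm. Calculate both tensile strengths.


Area = 19 x 1.2 = 22.8 mm^2
TS (parallel) = 361 / 22.8 = 15.83 N/mm^2
TS (perpendicular) = 234 / 22.8 = 10.26 N/mm^2


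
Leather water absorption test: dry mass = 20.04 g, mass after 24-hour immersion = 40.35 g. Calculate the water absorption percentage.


101.3%


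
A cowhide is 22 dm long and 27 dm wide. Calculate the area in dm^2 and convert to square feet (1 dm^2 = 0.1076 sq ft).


Area = 22 x 27 = 594 dm^2
Conversion: 594 x 0.1076 = 63.91 sq ft


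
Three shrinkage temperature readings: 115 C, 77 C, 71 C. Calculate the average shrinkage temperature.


87.7 C


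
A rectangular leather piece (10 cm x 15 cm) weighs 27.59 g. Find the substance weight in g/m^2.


1839.3 g/m^2


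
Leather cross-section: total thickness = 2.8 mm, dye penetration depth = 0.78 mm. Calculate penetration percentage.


Penetration% = 0.78 / 2.8 x 100
Penetration = 27.9%


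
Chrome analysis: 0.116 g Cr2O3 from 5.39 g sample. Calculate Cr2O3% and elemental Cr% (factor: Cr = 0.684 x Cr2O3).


Cr2O3 = 2.15%
Cr = 1.47%

Cr2O3% = 0.116 / 5.39 x 100 = 2.15%
Cr% = 2.15 x 0.684 = 1.47%


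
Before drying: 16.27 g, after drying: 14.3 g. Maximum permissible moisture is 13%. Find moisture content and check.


MC = (16.27 - 14.3) / 16.27 x 100 = 12.1%
Maximum: 13%
Acceptable: Yes


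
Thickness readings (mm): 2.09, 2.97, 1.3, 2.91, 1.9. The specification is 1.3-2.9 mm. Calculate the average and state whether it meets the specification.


Average = 2.23 mm
Within specification: Yes


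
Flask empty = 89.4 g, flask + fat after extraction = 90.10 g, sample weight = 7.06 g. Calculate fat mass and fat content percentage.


Fat mass = 90.10 - 89.4 = 0.70 g
Fat% = 0.70 / 7.06 x 100 = 9.9%


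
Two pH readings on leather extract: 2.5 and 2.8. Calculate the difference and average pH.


Difference = 0.3
Average pH = 2.65


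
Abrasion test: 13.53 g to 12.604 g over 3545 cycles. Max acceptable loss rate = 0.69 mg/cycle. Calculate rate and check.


Loss = 13.53 - 12.604 = 0.926 g
Rate = 0.926 g / 3545 cycles x 1000 = 0.261 mg/cycle
Max = 0.69 mg/cycle
Passes: Yes


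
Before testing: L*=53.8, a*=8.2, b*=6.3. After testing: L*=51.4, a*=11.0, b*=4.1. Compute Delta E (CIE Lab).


Delta E = 4.29


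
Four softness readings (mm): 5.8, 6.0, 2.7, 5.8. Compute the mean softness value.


5.08 mm

Sum = 5.8 + 6.0 + 2.7 + 5.8
Mean = 20.3 / 4 = 5.08 mm


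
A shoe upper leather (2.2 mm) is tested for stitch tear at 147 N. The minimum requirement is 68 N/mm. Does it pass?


STS = 147 / 2.2 = 66.8 N/mm
Minimum required: 68 N/mm
Passes: No


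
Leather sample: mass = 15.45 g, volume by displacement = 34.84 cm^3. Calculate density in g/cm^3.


0.443 g/cm^3

Density = mass / volume
Density = 15.45 / 34.84 = 0.443 g/cm^3


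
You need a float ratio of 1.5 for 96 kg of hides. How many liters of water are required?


144.0 L

Water = hide weight x target ratio
Water = 96 x 1.5 = 144.0 L


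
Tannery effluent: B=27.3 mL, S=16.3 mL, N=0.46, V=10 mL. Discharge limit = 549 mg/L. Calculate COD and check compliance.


COD = 4048.0 mg/L
Compliant: No

COD = (27.3 - 16.3) x 0.46 x 8000 / 10 = 4048.0 mg/L
Limit: 549 mg/L
Compliant: No


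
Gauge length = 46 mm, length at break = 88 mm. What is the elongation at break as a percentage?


91.3%

Extension = 88 - 46 = 42 mm
Elongation = 42 / 46 x 100 = 91.3%


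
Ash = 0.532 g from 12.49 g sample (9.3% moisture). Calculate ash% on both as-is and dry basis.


As-is ash = 4.26%
Dry-basis ash = 4.70%

As-is ash% = 0.532 / 12.49 x 100 = 4.26%
Dry mass = 12.49 x (100 - 9.3) / 100 = 11.32843 g
Dry-basis ash% = 0.532 / 11.32843 x 100 = 4.70%


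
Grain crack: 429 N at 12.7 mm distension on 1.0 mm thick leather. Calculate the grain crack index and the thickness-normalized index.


Crack index = 33.8 N/mm
Normalized index = 33.8 N/mm per mm

Crack index = 429 / 12.7 = 33.8 N/mm
Normalized = 33.8 / 1.0 = 33.8 N/mm per mm


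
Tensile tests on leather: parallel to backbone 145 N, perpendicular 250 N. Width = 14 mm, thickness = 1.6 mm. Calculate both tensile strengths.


Area = 14 x 1.6 = 22.4 mm^2
TS (parallel) = 145 / 22.4 = 6.47 N/mm^2
TS (perpendicular) = 250 / 22.4 = 11.16 N/mm^2


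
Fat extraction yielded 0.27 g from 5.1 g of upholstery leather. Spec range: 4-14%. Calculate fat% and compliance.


Fat% = 0.27 / 5.1 x 100 = 5.3%
Spec range: 4-14%
Compliant: Yes


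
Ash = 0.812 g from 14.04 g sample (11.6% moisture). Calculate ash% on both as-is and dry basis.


As-is ash% = 0.812 / 14.04 x 100 = 5.78%
Dry mass = 14.04 x (100 - 11.6) / 100 = 12.41136 g
Dry-basis ash% = 0.812 / 12.41136 x 100 = 6.54%


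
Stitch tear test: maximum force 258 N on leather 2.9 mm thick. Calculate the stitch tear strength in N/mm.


89.0 N/mm

Stitch tear strength = force / thickness
STS = 258 / 2.9 = 89.0 N/mm


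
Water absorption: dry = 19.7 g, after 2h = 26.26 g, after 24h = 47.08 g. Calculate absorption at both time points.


WA (2h) = (26.26 - 19.7) / 19.7 x 100 = 33.3%
WA (24h) = (47.08 - 19.7) / 19.7 x 100 = 139.0%


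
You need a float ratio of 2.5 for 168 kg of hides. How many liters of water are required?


Water = hide weight x target ratio
Water = 168 x 2.5 = 420.0 L


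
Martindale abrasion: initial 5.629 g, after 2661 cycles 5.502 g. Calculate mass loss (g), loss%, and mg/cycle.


Loss = 5.629 - 5.502 = 0.127 g
Loss% = 0.127 / 5.629 x 100 = 2.26%
Rate = 0.127 / 2661 x 1000 = 0.048 mg/cycle


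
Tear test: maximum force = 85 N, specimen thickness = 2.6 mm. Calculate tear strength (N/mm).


Tear strength = force / thickness
Tear = 85 / 2.6 = 32.7 N/mm


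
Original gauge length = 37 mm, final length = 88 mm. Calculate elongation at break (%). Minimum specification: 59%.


Elongation = 137.8%
Meets spec: Yes

Extension = 88 - 37 = 51 mm
Elongation = 51 / 37 x 100 = 137.8%
Minimum required: 59%
Meets specification: Yes


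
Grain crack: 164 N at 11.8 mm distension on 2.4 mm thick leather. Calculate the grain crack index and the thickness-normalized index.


Crack index = 13.9 N/mm
Normalized index = 5.8 N/mm per mm


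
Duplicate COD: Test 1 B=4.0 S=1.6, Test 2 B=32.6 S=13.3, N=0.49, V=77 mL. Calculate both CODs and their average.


COD1 = (4.0 - 1.6) x 0.49 x 8000 / 77 = 122.2 mg/L
COD2 = (32.6 - 13.3) x 0.49 x 8000 / 77 = 982.5 mg/L
Average = (122.2 + 982.5) / 2 = 552.4 mg/L


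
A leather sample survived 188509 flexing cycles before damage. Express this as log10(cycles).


log10(188509) = 5.28


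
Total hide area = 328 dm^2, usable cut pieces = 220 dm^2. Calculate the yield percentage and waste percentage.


Yield = 67.1%
Waste = 32.9%

Yield = 220 / 328 x 100 = 67.1%
Waste = 328 - 220 = 108 dm^2
Waste% = 100 - 67.1 = 32.9%


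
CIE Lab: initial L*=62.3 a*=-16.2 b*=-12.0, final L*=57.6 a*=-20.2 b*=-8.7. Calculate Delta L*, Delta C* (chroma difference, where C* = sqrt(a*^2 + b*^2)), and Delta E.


Delta L* = -4.7
Delta C* = 1.83
Delta E = 7.00


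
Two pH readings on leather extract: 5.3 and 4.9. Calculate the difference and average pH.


Difference = 0.4
Average pH = 5.10

Difference = |5.3 - 4.9| = 0.4
Average = (5.3 + 4.9) / 2 = 5.10


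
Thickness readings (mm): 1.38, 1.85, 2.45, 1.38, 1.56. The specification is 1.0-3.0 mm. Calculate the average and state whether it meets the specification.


Sum = 8.62
Average = 8.62 / 5 = 1.72 mm
Specification range: 1.0 to 3.0 mm
Within spec: Yes


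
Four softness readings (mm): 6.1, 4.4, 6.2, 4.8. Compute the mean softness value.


5.38 mm

Sum = 6.1 + 4.4 + 6.2 + 4.8
Mean = 21.5 / 4 = 5.38 mm


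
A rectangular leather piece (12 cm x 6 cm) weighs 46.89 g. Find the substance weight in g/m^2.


Area = 12 x 6 = 72 cm^2
SW = 46.89 / 72 x 10000 = 6512.5 g/m^2


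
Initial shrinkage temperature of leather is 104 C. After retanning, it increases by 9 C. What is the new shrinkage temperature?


113 C


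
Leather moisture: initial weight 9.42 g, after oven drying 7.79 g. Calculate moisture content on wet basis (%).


17.3%

Moisture = 9.42 - 7.79 = 1.63 g
MC = 1.63 / 9.42 x 100 = 17.3%


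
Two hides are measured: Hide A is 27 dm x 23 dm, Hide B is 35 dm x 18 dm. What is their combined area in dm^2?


1251 dm^2

Hide A area = 27 x 23 = 621 dm^2
Hide B area = 35 x 18 = 630 dm^2
Total = 621 + 630 = 1251 dm^2


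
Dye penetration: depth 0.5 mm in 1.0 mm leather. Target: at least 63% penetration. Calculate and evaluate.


Penetration = 50.0%
Meets target: No


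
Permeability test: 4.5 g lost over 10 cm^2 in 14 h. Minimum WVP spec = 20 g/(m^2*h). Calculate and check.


WVP = 4.5 / (10 x 14) x 10000 = 321.43 g/(m^2*h)
Minimum: 20 g/(m^2*h)
Meets spec: Yes


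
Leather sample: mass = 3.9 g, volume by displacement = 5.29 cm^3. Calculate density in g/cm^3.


0.737 g/cm^3

Density = mass / volume
Density = 3.9 / 5.29 = 0.737 g/cm^3


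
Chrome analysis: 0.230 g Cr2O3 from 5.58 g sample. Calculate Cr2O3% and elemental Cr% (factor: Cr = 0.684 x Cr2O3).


Cr2O3 = 4.12%
Cr = 2.82%

Cr2O3% = 0.230 / 5.58 x 100 = 4.12%
Cr% = 4.12 x 0.684 = 2.82%


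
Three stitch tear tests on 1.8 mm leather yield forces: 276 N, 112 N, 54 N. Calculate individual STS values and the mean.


STS1 = 276 / 1.8 = 153.3 N/mm
STS2 = 112 / 1.8 = 62.2 N/mm
STS3 = 54 / 1.8 = 30.0 N/mm
Mean = (153.3 + 62.2 + 30.0) / 3 = 81.8 N/mm


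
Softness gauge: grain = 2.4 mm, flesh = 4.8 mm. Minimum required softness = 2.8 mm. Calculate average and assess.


Average softness = 3.60 mm
Meets requirement: Yes

Average = (2.4 + 4.8) / 2 = 3.60 mm
Minimum = 2.8 mm
Meets requirement: Yes


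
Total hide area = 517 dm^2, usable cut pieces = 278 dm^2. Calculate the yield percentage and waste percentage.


Yield = 278 / 517 x 100 = 53.8%
Waste = 517 - 278 = 239 dm^2
Waste% = 100 - 53.8 = 46.2%


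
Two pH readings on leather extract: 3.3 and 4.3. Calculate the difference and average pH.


Difference = |3.3 - 4.3| = 1.0
Average = (3.3 + 4.3) / 2 = 3.80


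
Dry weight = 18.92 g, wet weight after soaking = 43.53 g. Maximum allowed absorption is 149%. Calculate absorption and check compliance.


WA = (43.53 - 18.92) / 18.92 x 100 = 130.1%
Maximum allowed: 149%
Compliant: Yes


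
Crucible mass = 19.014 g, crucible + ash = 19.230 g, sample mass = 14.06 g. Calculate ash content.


Ash mass = 0.216 g
Ash content = 1.54%


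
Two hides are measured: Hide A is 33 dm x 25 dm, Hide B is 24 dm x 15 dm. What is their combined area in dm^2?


1185 dm^2


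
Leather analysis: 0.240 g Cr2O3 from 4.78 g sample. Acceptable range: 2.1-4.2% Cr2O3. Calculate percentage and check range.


Cr2O3% = 0.240 / 4.78 x 100 = 5.02%
Acceptable range: 2.1 to 4.2%
Within range: No


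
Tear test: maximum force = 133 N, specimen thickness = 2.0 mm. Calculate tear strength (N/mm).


Tear strength = force / thickness
Tear = 133 / 2.0 = 66.5 N/mm


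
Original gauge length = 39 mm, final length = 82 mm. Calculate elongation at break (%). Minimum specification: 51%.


Extension = 82 - 39 = 43 mm
Elongation = 43 / 39 x 100 = 110.3%
Minimum required: 51%
Meets specification: Yes


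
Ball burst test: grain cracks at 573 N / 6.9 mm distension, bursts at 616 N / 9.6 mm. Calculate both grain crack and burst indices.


Crack index = 573 / 6.9 = 83.0 N/mm
Burst index = 616 / 9.6 = 64.2 N/mm


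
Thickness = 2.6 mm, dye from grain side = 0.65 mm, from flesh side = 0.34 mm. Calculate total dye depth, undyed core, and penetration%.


Total dyed = 0.99 mm
Undyed core = 1.61 mm
Penetration = 38.1%


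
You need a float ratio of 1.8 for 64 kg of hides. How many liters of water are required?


Water = hide weight x target ratio
Water = 64 x 1.8 = 115.2 L


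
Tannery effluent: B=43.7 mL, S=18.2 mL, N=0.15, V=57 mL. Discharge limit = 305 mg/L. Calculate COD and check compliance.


COD = (43.7 - 18.2) x 0.15 x 8000 / 57 = 536.8 mg/L
Limit: 305 mg/L
Compliant: No


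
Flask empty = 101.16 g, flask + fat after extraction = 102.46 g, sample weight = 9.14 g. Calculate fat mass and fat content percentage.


Fat mass = 1.30 g
Fat content = 14.2%

Fat mass = 102.46 - 101.16 = 1.30 g
Fat% = 1.30 / 9.14 x 100 = 14.2%


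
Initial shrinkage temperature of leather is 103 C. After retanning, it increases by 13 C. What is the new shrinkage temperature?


New Ts = 103 + 13 = 116 C


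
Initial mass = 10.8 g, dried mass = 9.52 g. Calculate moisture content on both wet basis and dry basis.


Wet basis = 11.9%
Dry basis = 13.4%

Moisture lost = 10.8 - 9.52 = 1.28 g
Wet basis MC = 1.28 / 10.8 x 100 = 11.9%
Dry basis MC = 1.28 / 9.52 x 100 = 13.4%


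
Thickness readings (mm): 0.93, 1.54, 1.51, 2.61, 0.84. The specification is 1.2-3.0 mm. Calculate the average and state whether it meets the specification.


Sum = 7.43
Average = 7.43 / 5 = 1.49 mm
Specification range: 1.2 to 3.0 mm
Within spec: Yes


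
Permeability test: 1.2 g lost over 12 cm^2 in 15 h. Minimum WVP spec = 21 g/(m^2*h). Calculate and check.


WVP = 66.67 g/(m^2*h)
Meets specification: Yes

WVP = 1.2 / (12 x 15) x 10000 = 66.67 g/(m^2*h)
Minimum: 21 g/(m^2*h)
Meets spec: Yes


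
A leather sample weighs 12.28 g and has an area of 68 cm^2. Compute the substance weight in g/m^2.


Substance weight = mass / area x 10000
SW = 12.28 / 68 x 10000
SW = 1805.9 g/m^2


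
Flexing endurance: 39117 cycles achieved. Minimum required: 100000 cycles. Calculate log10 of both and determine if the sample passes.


Achieved: log10 = 4.59
Required: log10 = 5.00
Passes: No

log10(39117) = 4.59
log10(100000) = 5.00
Passes: No


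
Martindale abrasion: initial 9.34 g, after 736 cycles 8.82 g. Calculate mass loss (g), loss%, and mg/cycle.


Mass loss = 0.520 g
Loss = 5.57%
Rate = 0.707 mg/cycle

Loss = 9.34 - 8.82 = 0.520 g
Loss% = 0.520 / 9.34 x 100 = 5.57%
Rate = 0.520 / 736 x 1000 = 0.707 mg/cycle


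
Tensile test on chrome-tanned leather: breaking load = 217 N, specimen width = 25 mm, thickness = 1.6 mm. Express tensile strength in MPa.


5.43 MPa

Cross-section = 25 x 1.6 = 40.0 mm^2
TS = 217 / 40.0 = 5.43 MPa
(1 N/mm^2 = 1 MPa)


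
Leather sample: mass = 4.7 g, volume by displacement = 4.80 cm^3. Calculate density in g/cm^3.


0.979 g/cm^3


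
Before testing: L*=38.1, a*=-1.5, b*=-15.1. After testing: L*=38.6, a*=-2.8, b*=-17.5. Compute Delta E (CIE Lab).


dL = 38.6 - 38.1 = 0.5
da = -2.8 - (-1.5) = -1.3
db = -17.5 - (-15.1) = -2.4
dE = sqrt((0.5)^2 + (-1.3)^2 + (-2.4)^2) = 2.77


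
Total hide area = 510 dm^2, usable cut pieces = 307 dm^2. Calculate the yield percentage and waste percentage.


Yield = 60.2%
Waste = 39.8%


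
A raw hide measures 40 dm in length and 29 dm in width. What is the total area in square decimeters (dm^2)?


1160 dm^2

Area = length x width
Area = 40 x 29 = 1160 dm^2


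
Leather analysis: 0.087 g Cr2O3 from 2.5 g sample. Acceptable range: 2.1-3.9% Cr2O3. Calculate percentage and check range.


Cr2O3% = 0.087 / 2.5 x 100 = 3.48%
Acceptable range: 2.1 to 3.9%
Within range: Yes


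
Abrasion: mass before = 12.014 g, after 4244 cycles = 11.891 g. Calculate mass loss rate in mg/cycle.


Mass loss = 12.014 - 11.891 = 0.123 g
Rate = 0.123 / 4244 x 1000 = 0.029 mg/cycle


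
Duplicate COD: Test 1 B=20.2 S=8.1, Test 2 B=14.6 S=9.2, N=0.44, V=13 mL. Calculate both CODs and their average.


COD1 = (20.2 - 8.1) x 0.44 x 8000 / 13 = 3276.3 mg/L
COD2 = (14.6 - 9.2) x 0.44 x 8000 / 13 = 1462.2 mg/L
Average = (3276.3 + 1462.2) / 2 = 2369.3 mg/L


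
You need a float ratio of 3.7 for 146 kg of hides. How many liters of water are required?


540.2 L

Water = hide weight x target ratio
Water = 146 x 3.7 = 540.2 L


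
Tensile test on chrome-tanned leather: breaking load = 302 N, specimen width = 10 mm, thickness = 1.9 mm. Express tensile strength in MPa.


15.89 MPa

Cross-section = 10 x 1.9 = 19.0 mm^2
TS = 302 / 19.0 = 15.89 MPa
(1 N/mm^2 = 1 MPa)


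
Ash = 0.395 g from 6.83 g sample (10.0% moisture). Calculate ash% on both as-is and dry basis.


As-is ash% = 0.395 / 6.83 x 100 = 5.78%
Dry mass = 6.83 x (100 - 10.0) / 100 = 6.147 g
Dry-basis ash% = 0.395 / 6.147 x 100 = 6.43%


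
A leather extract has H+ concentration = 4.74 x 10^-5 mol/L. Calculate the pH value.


pH = 4.32


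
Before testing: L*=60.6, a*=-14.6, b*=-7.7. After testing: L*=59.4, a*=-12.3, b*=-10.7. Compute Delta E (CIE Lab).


dL = 59.4 - 60.6 = -1.2
da = -12.3 - (-14.6) = 2.3
db = -10.7 - (-7.7) = -3.0
dE = sqrt((-1.2)^2 + (2.3)^2 + (-3.0)^2) = 3.97


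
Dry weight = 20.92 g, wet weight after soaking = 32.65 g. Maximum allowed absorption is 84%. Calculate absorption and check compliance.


Absorption = 56.1%
Compliant: Yes

WA = (32.65 - 20.92) / 20.92 x 100 = 56.1%
Maximum allowed: 84%
Compliant: Yes


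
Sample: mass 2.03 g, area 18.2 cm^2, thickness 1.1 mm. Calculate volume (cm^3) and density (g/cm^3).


Thickness in cm = 1.1 / 10 = 0.11 cm
Volume = 18.2 x 0.11 = 2.002 cm^3
Density = 2.03 / 2.002 = 1.014 g/cm^3


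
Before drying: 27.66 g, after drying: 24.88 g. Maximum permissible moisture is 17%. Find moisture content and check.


MC = (27.66 - 24.88) / 27.66 x 100 = 10.1%
Maximum: 17%
Acceptable: Yes


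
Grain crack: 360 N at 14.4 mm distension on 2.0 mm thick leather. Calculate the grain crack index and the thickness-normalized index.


Crack index = 25.0 N/mm
Normalized index = 12.5 N/mm per mm

Crack index = 360 / 14.4 = 25.0 N/mm
Normalized = 25.0 / 2.0 = 12.5 N/mm per mm


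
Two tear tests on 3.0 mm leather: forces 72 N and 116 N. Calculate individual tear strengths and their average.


Tear 1 = 72 / 3.0 = 24.0 N/mm
Tear 2 = 116 / 3.0 = 38.7 N/mm
Average = (24.0 + 38.7) / 2 = 31.4 N/mm


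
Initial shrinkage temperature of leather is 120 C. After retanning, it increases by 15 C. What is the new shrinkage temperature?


135 C


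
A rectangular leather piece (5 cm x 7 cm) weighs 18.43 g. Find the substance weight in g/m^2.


5265.7 g/m^2

Area = 5 x 7 = 35 cm^2
SW = 18.43 / 35 x 10000 = 5265.7 g/m^2


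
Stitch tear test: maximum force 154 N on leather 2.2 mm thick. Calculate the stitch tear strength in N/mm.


Stitch tear strength = force / thickness
STS = 154 / 2.2 = 70.0 N/mm


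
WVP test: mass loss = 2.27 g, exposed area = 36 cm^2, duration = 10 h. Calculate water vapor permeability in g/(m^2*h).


WVP = mass_loss / (area x time) x 10000
WVP = 2.27 / (36 x 10) x 10000
WVP = 2.27 / 360 x 10000 = 63.06 g/(m^2*h)


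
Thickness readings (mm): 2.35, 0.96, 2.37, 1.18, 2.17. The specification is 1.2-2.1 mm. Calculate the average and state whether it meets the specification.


Sum = 9.03
Average = 9.03 / 5 = 1.81 mm
Specification range: 1.2 to 2.1 mm
Within spec: Yes


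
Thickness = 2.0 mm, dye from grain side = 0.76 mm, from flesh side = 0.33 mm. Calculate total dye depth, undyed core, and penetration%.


Total dyed = 1.09 mm
Undyed core = 0.91 mm
Penetration = 54.5%

Total dyed = 0.76 + 0.33 = 1.09 mm
Undyed core = 2.0 - 1.09 = 0.91 mm
Penetration = 1.09 / 2.0 x 100 = 54.5%


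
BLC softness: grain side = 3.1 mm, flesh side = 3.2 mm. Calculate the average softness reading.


3.15 mm

Average = (3.1 + 3.2) / 2
Average = 3.15 mm


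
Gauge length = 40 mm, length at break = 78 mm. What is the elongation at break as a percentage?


Extension = 78 - 40 = 38 mm
Elongation = 38 / 40 x 100 = 95.0%


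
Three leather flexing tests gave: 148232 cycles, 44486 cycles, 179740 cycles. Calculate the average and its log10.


Average = (148232 + 44486 + 179740) / 3 = 124153 cycles
log10(124153) = 5.09


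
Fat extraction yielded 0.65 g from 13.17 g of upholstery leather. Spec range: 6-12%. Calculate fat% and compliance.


Fat% = 0.65 / 13.17 x 100 = 4.9%
Spec range: 6-12%
Compliant: No


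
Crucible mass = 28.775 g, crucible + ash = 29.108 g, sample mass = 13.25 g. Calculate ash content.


Ash mass = 29.108 - 28.775 = 0.333 g
Ash% = 0.333 / 13.25 x 100 = 2.51%


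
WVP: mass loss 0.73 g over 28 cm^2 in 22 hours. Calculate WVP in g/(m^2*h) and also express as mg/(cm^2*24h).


WVP = 11.85 g/(m^2*h)
Daily rate = 28.44 mg/(cm^2*24h)


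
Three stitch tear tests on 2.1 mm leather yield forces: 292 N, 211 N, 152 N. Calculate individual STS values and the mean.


STS1 = 292 / 2.1 = 139.0 N/mm
STS2 = 211 / 2.1 = 100.5 N/mm
STS3 = 152 / 2.1 = 72.4 N/mm
Mean = (139.0 + 100.5 + 72.4) / 3 = 104.0 N/mm


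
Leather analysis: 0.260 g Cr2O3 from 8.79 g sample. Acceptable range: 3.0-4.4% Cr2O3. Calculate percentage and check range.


Cr2O3 = 2.96%
Within range: No

Cr2O3% = 0.260 / 8.79 x 100 = 2.96%
Acceptable range: 3.0 to 4.4%
Within range: No


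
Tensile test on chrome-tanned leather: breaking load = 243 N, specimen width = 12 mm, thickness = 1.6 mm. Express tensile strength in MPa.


12.66 MPa

Cross-section = 12 x 1.6 = 19.2 mm^2
TS = 243 / 19.2 = 12.66 MPa
(1 N/mm^2 = 1 MPa)


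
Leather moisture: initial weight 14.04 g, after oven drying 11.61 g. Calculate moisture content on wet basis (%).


17.3%


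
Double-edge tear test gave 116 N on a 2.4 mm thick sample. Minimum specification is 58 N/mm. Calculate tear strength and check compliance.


Tear strength = 116 / 2.4 = 48.3 N/mm
Required minimum = 58 N/mm
Compliant: No


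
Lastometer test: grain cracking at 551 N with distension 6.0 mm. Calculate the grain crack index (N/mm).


91.8 N/mm

Grain crack index = force / distension
Index = 551 / 6.0 = 91.8 N/mm


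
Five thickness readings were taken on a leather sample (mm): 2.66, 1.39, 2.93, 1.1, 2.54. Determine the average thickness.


Sum = 2.66 + 1.39 + 2.93 + 1.1 + 2.54 = 10.62
Average = 10.62 / 5 = 2.12 mm


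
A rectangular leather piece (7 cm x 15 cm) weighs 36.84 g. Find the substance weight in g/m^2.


3508.6 g/m^2

Area = 7 x 15 = 105 cm^2
SW = 36.84 / 105 x 10000 = 3508.6 g/m^2


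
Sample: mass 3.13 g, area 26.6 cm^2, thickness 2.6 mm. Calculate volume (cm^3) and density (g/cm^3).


Thickness in cm = 2.6 / 10 = 0.26 cm
Volume = 26.6 x 0.26 = 6.916 cm^3
Density = 3.13 / 6.916 = 0.453 g/cm^3


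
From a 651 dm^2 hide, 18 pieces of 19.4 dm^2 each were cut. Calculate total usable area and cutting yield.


Usable area = 349.2 dm^2
Yield = 53.6%


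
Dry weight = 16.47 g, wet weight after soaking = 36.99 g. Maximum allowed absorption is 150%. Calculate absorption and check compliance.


WA = (36.99 - 16.47) / 16.47 x 100 = 124.6%
Maximum allowed: 150%
Compliant: Yes


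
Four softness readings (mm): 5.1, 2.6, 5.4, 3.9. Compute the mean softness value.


4.25 mm

Sum = 5.1 + 2.6 + 5.4 + 3.9
Mean = 17.0 / 4 = 4.25 mm


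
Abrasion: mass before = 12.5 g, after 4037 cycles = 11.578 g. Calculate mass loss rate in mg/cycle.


0.228 mg/cycle

Mass loss = 12.5 - 11.578 = 0.922 g
Rate = 0.922 / 4037 x 1000 = 0.228 mg/cycle


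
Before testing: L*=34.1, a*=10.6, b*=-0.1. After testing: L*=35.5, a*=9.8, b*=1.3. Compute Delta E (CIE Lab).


dL = 35.5 - 34.1 = 1.4
da = 9.8 - 10.6 = -0.8
db = 1.3 - (-0.1) = 1.4
dE = sqrt((1.4)^2 + (-0.8)^2 + (1.4)^2) = 2.14


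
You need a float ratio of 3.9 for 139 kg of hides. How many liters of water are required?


Water = hide weight x target ratio
Water = 139 x 3.9 = 542.1 L


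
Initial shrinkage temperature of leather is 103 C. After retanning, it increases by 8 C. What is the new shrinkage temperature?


111 C


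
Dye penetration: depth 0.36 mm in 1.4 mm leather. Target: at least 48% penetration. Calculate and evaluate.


Penetration = 0.36 / 1.4 x 100 = 25.7%
Target: 48%
Meets target: No


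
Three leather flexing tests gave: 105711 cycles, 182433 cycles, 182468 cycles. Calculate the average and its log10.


Average = (105711 + 182433 + 182468) / 3 = 156871 cycles
log10(156871) = 5.20


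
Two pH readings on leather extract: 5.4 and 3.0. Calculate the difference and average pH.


Difference = 2.4
Average pH = 4.20


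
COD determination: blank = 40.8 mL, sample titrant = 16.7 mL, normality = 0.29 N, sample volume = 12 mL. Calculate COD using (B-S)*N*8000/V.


4659.3 mg/L


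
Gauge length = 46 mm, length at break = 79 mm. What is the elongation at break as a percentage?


Extension = 79 - 46 = 33 mm
Elongation = 33 / 46 x 100 = 71.7%


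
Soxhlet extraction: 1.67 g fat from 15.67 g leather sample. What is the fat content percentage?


Fat content = 1.67 / 15.67 x 100
Fat = 10.7%


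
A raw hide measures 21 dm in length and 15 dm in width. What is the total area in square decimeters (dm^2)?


315 dm^2

Area = length x width
Area = 21 x 15 = 315 dm^2


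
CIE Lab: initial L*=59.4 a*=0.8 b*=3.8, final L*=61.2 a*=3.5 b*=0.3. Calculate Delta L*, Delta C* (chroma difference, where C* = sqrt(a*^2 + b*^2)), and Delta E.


Delta L* = 1.8
Delta C* = -0.37
Delta E = 4.77

Delta L* = 61.2 - 59.4 = 1.8
C1* = sqrt((0.8)^2 + (3.8)^2) = 3.883
C2* = sqrt((3.5)^2 + (0.3)^2) = 3.513
Delta C* = 3.513 - 3.883 = -0.37
Delta E = sqrt((1.8)^2 + (2.7)^2 + (-3.5)^2) = 4.77


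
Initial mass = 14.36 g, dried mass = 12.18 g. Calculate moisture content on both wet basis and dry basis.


Wet basis = 15.2%
Dry basis = 17.9%

Moisture lost = 14.36 - 12.18 = 2.18 g
Wet basis MC = 2.18 / 14.36 x 100 = 15.2%
Dry basis MC = 2.18 / 12.18 x 100 = 17.9%


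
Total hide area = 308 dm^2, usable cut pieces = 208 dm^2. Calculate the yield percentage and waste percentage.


Yield = 67.5%
Waste = 32.5%

Yield = 208 / 308 x 100 = 67.5%
Waste = 308 - 208 = 100 dm^2
Waste% = 100 - 67.5 = 32.5%


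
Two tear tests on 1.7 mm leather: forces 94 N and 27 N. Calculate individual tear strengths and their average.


Tear 1 = 55.3 N/mm
Tear 2 = 15.9 N/mm
Average = 35.6 N/mm

Tear 1 = 94 / 1.7 = 55.3 N/mm
Tear 2 = 27 / 1.7 = 15.9 N/mm
Average = (55.3 + 15.9) / 2 = 35.6 N/mm


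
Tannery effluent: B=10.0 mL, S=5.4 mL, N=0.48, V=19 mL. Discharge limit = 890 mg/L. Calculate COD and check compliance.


COD = 929.7 mg/L
Compliant: No


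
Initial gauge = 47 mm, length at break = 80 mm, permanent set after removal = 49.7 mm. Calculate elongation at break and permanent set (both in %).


Elongation at break = 70.2%
Permanent set = 5.7%

Elongation at break = (80 - 47) / 47 x 100 = 70.2%
Permanent set = (49.7 - 47) / 47 x 100 = 5.7%


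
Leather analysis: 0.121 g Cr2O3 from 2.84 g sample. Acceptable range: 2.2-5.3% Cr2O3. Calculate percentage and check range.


Cr2O3% = 0.121 / 2.84 x 100 = 4.26%
Acceptable range: 2.2 to 5.3%
Within range: Yes


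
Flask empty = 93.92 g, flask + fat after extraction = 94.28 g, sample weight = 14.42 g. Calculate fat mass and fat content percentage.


Fat mass = 0.36 g
Fat content = 2.5%

Fat mass = 94.28 - 93.92 = 0.36 g
Fat% = 0.36 / 14.42 x 100 = 2.5%


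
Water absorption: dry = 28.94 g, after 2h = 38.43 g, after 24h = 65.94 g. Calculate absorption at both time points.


WA (2h) = (38.43 - 28.94) / 28.94 x 100 = 32.8%
WA (24h) = (65.94 - 28.94) / 28.94 x 100 = 127.9%


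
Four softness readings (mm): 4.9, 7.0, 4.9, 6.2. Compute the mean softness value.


Sum = 4.9 + 7.0 + 4.9 + 6.2
Mean = 23.0 / 4 = 5.75 mm


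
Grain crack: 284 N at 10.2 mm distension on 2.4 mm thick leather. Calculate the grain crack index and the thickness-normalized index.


Crack index = 27.8 N/mm
Normalized index = 11.6 N/mm per mm


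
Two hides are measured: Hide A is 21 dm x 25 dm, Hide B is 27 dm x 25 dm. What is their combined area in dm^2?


Hide A area = 21 x 25 = 525 dm^2
Hide B area = 27 x 25 = 675 dm^2
Total = 525 + 675 = 1200 dm^2


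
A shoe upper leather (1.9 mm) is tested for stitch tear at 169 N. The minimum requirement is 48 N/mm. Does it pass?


STS = 169 / 1.9 = 88.9 N/mm
Minimum required: 48 N/mm
Passes: Yes


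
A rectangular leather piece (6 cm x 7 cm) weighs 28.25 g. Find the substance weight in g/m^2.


6726.2 g/m^2

Area = 6 x 7 = 42 cm^2
SW = 28.25 / 42 x 10000 = 6726.2 g/m^2


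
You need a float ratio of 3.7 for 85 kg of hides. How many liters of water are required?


Water = hide weight x target ratio
Water = 85 x 3.7 = 314.5 L


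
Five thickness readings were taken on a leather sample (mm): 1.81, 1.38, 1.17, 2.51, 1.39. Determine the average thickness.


Sum = 1.81 + 1.38 + 1.17 + 2.51 + 1.39 = 8.26
Average = 8.26 / 5 = 1.65 mm


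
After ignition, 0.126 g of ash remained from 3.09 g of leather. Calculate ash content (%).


Ash% = 0.126 / 3.09 x 100
Ash% = 4.08%


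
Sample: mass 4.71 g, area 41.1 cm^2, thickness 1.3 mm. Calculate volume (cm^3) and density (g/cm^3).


Thickness in cm = 1.3 / 10 = 0.13 cm
Volume = 41.1 x 0.13 = 5.343 cm^3
Density = 4.71 / 5.343 = 0.882 g/cm^3


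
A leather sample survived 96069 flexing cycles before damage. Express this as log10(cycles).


4.98

log10(96069) = 4.98


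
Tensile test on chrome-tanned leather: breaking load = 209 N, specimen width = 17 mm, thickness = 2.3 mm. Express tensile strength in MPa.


5.35 MPa

Cross-section = 17 x 2.3 = 39.1 mm^2
TS = 209 / 39.1 = 5.35 MPa
(1 N/mm^2 = 1 MPa)


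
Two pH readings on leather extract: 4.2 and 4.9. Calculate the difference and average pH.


Difference = |4.2 - 4.9| = 0.7
Average = (4.2 + 4.9) / 2 = 4.55


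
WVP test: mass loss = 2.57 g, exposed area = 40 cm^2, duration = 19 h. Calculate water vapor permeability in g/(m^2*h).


WVP = mass_loss / (area x time) x 10000
WVP = 2.57 / (40 x 19) x 10000
WVP = 2.57 / 760 x 10000 = 33.82 g/(m^2*h)


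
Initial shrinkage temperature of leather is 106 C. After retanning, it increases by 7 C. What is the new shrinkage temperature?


New Ts = 106 + 7 = 113 C


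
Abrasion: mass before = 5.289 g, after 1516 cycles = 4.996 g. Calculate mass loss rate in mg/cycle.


0.193 mg/cycle

Mass loss = 5.289 - 4.996 = 0.293 g
Rate = 0.293 / 1516 x 1000 = 0.193 mg/cycle


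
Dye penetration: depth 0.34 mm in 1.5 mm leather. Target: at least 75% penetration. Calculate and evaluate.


Penetration = 22.7%
Meets target: No


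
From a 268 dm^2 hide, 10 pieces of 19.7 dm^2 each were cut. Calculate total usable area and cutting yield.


Usable area = 197.0 dm^2
Yield = 73.5%

Total usable = 10 x 19.7 = 197.0 dm^2
Yield = 197.0 / 268 x 100 = 73.5%


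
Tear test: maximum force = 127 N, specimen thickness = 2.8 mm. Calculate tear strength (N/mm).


45.4 N/mm

Tear strength = force / thickness
Tear = 127 / 2.8 = 45.4 N/mm


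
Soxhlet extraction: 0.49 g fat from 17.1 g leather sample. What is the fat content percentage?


Fat content = 0.49 / 17.1 x 100
Fat = 2.9%


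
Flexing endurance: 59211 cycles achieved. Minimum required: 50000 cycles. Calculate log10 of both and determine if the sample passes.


log10(59211) = 4.77
log10(50000) = 4.70
Passes: Yes


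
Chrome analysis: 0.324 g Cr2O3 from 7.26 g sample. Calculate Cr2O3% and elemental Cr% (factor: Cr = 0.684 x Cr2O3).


Cr2O3 = 4.46%
Cr = 3.05%

Cr2O3% = 0.324 / 7.26 x 100 = 4.46%
Cr% = 4.46 x 0.684 = 3.05%


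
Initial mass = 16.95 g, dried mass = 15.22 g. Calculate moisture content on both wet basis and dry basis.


Wet basis = 10.2%
Dry basis = 11.4%

Moisture lost = 16.95 - 15.22 = 1.73 g
Wet basis MC = 1.73 / 16.95 x 100 = 10.2%
Dry basis MC = 1.73 / 15.22 x 100 = 11.4%


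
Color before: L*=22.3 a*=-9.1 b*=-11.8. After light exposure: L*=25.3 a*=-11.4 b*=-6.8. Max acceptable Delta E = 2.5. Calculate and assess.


dL = 3.0, da = -2.3, db = 5.0
dE = sqrt((3.0)^2 + (-2.3)^2 + (5.0)^2) = 6.27
Max = 2.5
Passes: No


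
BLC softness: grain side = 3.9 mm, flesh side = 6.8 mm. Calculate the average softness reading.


5.35 mm


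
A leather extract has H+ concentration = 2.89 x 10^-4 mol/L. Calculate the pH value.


pH = 3.54


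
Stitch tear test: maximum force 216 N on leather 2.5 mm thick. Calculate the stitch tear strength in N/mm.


86.4 N/mm

Stitch tear strength = force / thickness
STS = 216 / 2.5 = 86.4 N/mm


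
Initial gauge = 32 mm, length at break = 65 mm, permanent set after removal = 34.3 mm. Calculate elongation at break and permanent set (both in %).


Elongation at break = 103.1%
Permanent set = 7.2%

Elongation at break = (65 - 32) / 32 x 100 = 103.1%
Permanent set = (34.3 - 32) / 32 x 100 = 7.2%


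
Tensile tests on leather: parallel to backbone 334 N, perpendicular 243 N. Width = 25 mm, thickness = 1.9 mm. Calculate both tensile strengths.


Area = 25 x 1.9 = 47.5 mm^2
TS (parallel) = 334 / 47.5 = 7.03 N/mm^2
TS (perpendicular) = 243 / 47.5 = 5.12 N/mm^2


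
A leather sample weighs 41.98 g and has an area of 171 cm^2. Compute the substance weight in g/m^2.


Substance weight = mass / area x 10000
SW = 41.98 / 171 x 10000
SW = 2455.0 g/m^2


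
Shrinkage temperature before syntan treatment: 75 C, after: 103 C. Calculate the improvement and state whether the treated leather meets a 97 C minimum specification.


Improvement = 103 - 75 = 28 C
Spec check: 103 C >= 97 C? Yes


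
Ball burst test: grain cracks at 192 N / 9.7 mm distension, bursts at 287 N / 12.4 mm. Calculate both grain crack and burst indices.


Crack index = 192 / 9.7 = 19.8 N/mm
Burst index = 287 / 12.4 = 23.1 N/mm


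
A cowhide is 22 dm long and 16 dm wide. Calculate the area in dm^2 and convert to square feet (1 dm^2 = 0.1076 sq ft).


Area = 22 x 16 = 352 dm^2
Conversion: 352 x 0.1076 = 37.88 sq ft


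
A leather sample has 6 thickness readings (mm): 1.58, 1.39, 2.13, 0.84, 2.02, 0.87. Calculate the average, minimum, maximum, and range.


Average = 1.47 mm
Min = 0.84 mm
Max = 2.13 mm
Range = 1.29 mm

Sum = 8.83
Average = 8.83 / 6 = 1.47 mm
Minimum = 0.84 mm
Maximum = 2.13 mm
Range = 2.13 - 0.84 = 1.29 mm


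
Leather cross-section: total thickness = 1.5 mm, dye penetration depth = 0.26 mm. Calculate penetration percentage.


Penetration% = 0.26 / 1.5 x 100
Penetration = 17.3%


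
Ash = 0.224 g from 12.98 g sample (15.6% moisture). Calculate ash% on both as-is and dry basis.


As-is ash = 1.73%
Dry-basis ash = 2.04%

As-is ash% = 0.224 / 12.98 x 100 = 1.73%
Dry mass = 12.98 x (100 - 15.6) / 100 = 10.95512 g
Dry-basis ash% = 0.224 / 10.95512 x 100 = 2.04%


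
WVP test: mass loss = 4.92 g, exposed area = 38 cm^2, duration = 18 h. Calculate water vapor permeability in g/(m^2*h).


WVP = mass_loss / (area x time) x 10000
WVP = 4.92 / (38 x 18) x 10000
WVP = 4.92 / 684 x 10000 = 71.93 g/(m^2*h)


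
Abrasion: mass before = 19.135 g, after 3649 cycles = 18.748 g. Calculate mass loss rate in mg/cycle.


0.106 mg/cycle


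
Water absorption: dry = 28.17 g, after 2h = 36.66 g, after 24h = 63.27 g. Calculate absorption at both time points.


2h absorption = 30.1%
24h absorption = 124.6%


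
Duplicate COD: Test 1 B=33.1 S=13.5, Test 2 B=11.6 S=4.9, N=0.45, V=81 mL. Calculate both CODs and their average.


COD1 = (33.1 - 13.5) x 0.45 x 8000 / 81 = 871.1 mg/L
COD2 = (11.6 - 4.9) x 0.45 x 8000 / 81 = 297.8 mg/L
Average = (871.1 + 297.8) / 2 = 584.5 mg/L


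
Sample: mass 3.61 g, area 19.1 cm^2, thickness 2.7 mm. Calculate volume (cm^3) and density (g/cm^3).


Volume = 5.157 cm^3
Density = 0.700 g/cm^3

Thickness in cm = 2.7 / 10 = 0.27 cm
Volume = 19.1 x 0.27 = 5.157 cm^3
Density = 3.61 / 5.157 = 0.700 g/cm^3


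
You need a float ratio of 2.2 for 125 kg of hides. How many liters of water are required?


Water = hide weight x target ratio
Water = 125 x 2.2 = 275.0 L


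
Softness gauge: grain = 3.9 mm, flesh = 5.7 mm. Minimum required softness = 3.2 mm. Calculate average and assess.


Average = (3.9 + 5.7) / 2 = 4.80 mm
Minimum = 3.2 mm
Meets requirement: Yes


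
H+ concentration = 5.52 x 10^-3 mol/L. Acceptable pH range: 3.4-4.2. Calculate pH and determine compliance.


pH = 2.26
Compliant: No


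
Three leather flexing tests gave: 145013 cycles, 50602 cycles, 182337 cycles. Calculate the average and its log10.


Average = 125984 cycles
log10 = 5.10

Average = (145013 + 50602 + 182337) / 3 = 125984 cycles
log10(125984) = 5.10


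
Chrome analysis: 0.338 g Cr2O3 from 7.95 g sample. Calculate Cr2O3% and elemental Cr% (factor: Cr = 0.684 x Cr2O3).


Cr2O3% = 0.338 / 7.95 x 100 = 4.25%
Cr% = 4.25 x 0.684 = 2.91%


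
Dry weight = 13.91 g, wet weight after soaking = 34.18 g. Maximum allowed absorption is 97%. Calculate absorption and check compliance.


Absorption = 145.7%
Compliant: No


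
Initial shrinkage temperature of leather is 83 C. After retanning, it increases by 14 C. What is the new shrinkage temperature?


New Ts = 83 + 14 = 97 C
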